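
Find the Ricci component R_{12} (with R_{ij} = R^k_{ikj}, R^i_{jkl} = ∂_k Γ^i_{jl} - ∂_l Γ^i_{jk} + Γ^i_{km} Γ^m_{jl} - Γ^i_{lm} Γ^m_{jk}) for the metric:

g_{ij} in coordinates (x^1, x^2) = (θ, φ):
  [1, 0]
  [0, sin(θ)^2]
Non-zero Christoffel symbols (Γ^k_{ij} = Γ^k_{ji}):
Γ^θ_{φ φ} = -sin(2*θ)/2
Γ^φ_{θ φ} = 1/tan(θ)
R^θ_{θ θ φ} = 0 (a repeated index in an antisymmetric pair)
R^φ_{θ φ φ} = 0 (a repeated index in an antisymmetric pair)
R_{θφ} = R^θ_{θ θ φ} + R^φ_{θ φ φ} = (0) + (0) = 0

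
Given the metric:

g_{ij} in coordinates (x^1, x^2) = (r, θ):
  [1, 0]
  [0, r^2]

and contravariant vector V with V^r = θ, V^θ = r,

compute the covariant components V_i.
V_i = g_{ij} V^j:
V_r = (1)(θ) + (0)(r) = θ
V_θ = (0)(θ) + (r^2)(r) = r^3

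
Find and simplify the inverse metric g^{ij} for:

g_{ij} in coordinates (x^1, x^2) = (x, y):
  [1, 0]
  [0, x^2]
The metric is diagonal, so g^{ij} is diagonal with entries 1/g_{ii}: diag(1, 1/(x^2)).
g^{ij}:
  [1, 0]
  [0, 1/x^2]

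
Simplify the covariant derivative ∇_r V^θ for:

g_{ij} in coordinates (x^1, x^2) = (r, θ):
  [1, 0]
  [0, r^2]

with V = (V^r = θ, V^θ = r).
Non-zero Christoffel symbols:
Γ^r_{θ θ} = -r
Γ^θ_{r θ} = 1/r
∇_r V^θ = ∂_r V^θ + Γ^θ_{r j} V^j
  = (1) + (0)(θ) + (1/r)(r)
  = 2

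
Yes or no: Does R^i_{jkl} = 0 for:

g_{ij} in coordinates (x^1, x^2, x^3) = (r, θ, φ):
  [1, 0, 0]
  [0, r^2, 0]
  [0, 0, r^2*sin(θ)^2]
Non-zero Christoffel symbols:
Γ^r_{θ θ} = -r
Γ^r_{φ φ} = -r*sin(θ)^2
Γ^θ_{r θ} = 1/r
Γ^θ_{φ φ} = -sin(2*θ)/2
Γ^φ_{r φ} = 1/r
Γ^φ_{θ φ} = 1/tan(θ)
Ricci tensor: R_{rr} = 0, R_{rθ} = 0, R_{rφ} = 0, R_{θθ} = 0, R_{θφ} = 0, R_{φφ} = 0
All R_{ij} vanish; in 3 dimensions the Riemann tensor is fully determined by the Ricci tensor, so R^i_{jkl} = 0: the metric is flat (curvilinear coordinates on flat space).
Yes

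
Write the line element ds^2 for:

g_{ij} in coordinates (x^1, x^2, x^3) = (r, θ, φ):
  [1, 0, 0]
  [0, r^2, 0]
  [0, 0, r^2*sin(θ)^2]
ds^2 = g_{ij} dx^i dx^j; only the non-zero components contribute.
ds^2 = dr^2 + r^2 dθ^2 + r^2*sin(θ)^2 dφ^2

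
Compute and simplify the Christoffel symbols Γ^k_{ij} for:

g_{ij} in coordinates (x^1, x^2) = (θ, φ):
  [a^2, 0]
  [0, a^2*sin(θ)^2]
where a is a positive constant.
Using Γ^k_{ij} = (1/2) g^{km} (∂_i g_{mj} + ∂_j g_{mi} - ∂_m g_{ij}); the metric is diagonal, so only the m = k term contributes.
Non-zero symbols (using the symmetry Γ^k_{ij} = Γ^k_{ji}):
Γ^θ_{φ φ} = (1/2) g^{θθ} (∂_φ g_{θφ} + ∂_φ g_{θφ} - ∂_θ g_{φφ}) = (1/2)(1/a^2)((0) + (0) - (a^2*sin(2*θ))) = -sin(2*θ)/2
Γ^φ_{θ φ} = (1/2) g^{φφ} (∂_θ g_{φφ} + ∂_φ g_{φθ} - ∂_φ g_{θφ}) = (1/2)(1/(a^2*sin(θ)^2))((a^2*sin(2*θ)) + (0) - (0)) = 1/tan(θ)
All other Christoffel symbols are zero.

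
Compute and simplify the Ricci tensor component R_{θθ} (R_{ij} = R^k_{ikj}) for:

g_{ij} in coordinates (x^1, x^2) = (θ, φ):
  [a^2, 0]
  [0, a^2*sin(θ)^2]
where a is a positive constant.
Non-zero Christoffel symbols (Γ^k_{ij} = Γ^k_{ji}):
Γ^θ_{φ φ} = -sin(2*θ)/2
Γ^φ_{θ φ} = 1/tan(θ)
R^θ_{θ θ θ} = 0 (a repeated index in an antisymmetric pair)
R^φ_{θ φ θ} = ∂_φ Γ^φ_{θ θ} - ∂_θ Γ^φ_{θ φ} + Γ^φ_{φ m} Γ^m_{θ θ} - Γ^φ_{θ m} Γ^m_{θ φ}
  = (0) - (-1/sin(θ)^2) + (0) - (1/tan(θ)^2) = 1
R_{θθ} = R^θ_{θ θ θ} + R^φ_{θ φ θ} = (0) + (1) = 1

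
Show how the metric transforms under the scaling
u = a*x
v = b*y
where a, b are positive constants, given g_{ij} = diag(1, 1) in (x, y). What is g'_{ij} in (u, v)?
Invert the transformation: x = u/a, y = v/b
g'_{ij} = (∂x^k/∂x'^i)(∂x^l/∂x'^j) g_{kl}; with g_{kl} = δ_{kl} this is Σ_k (∂x^k/∂x'^i)(∂x^k/∂x'^j).
Jacobian: ∂x/∂u = 1/a, ∂x/∂v = 0, ∂y/∂u = 0, ∂y/∂v = 1/b
g'_{uu} = (1/a)(1/a) + (0)(0) = 1/a^2
g'_{uv} = (1/a)(0) + (0)(1/b) = 0
g'_{vv} = (0)(0) + (1/b)(1/b) = 1/b^2
g'_{ij} = diag(1/a^2, 1/b^2)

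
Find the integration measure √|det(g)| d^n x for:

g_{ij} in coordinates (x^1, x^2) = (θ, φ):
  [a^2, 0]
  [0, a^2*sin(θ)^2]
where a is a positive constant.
det(g) = a^4*sin(θ)^2
√|det(g)| = a^2*sin(θ) (taking 0 < θ < π so that |sin(θ)| = sin(θ))
Volume element: dV = a^2*sin(θ) dθ dφ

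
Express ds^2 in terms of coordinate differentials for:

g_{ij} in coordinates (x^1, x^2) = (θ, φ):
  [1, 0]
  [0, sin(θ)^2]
ds^2 = g_{ij} dx^i dx^j; only the non-zero components contribute.
ds^2 = dθ^2 + sin(θ)^2 dφ^2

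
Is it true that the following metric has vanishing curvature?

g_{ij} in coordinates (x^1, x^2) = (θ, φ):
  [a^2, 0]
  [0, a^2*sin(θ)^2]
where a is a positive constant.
Non-zero Christoffel symbols:
Γ^θ_{φ φ} = -sin(2*θ)/2
Γ^φ_{θ φ} = 1/tan(θ)
Ricci tensor: R_{θθ} = 1, R_{θφ} = 0, R_{φφ} = sin(θ)^2
The Ricci tensor is non-zero, so the Riemann tensor is non-zero: not flat.
No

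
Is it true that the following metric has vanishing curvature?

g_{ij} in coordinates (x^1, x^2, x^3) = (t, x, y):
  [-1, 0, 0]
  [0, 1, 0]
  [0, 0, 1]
All metric components are constant, so every Christoffel symbol vanishes and R^i_{jkl} = 0.
Yes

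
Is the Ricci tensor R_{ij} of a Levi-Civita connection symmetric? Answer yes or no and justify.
R_{ij} = R^k_{ikj}; the pair symmetry R_{kilj} = R_{ljki} gives R_{ij} = R_{ji}.
Yes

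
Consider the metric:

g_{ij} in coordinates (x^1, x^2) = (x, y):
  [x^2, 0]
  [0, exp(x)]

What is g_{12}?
With x^1 = x, x^2 = y, g_{12} = g_{xy} is the row-1, column-2 entry of the matrix.
g_{12} = 0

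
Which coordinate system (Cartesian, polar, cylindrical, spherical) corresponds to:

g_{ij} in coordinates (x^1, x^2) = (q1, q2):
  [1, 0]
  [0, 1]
All components are constant and the metric is the identity, i.e. orthonormal rectilinear coordinates.
Cartesian (2D) coordinates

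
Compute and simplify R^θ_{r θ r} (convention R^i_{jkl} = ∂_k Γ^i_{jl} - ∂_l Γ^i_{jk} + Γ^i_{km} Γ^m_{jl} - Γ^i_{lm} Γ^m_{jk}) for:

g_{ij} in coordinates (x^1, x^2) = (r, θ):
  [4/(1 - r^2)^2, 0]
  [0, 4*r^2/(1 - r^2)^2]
Non-zero Christoffel symbols (Γ^k_{ij} = Γ^k_{ji}):
Γ^r_{r r} = 2*r/(1 - r^2)
Γ^r_{θ θ} = (r^3 + r)/(r^2 - 1)
Γ^θ_{r θ} = (-r^2 - 1)/(r^3 - r)
R^θ_{r θ r} = ∂_θ Γ^θ_{r r} - ∂_r Γ^θ_{r θ} + Γ^θ_{θ m} Γ^m_{r r} - Γ^θ_{r m} Γ^m_{r θ}
  = (0) - ((r^4 + 4*r^2 - 1)/(r^3 - r)^2) + (2*(r^2 + 1)/(r^2 - 1)^2) - ((r^2 + 1)^2/(r^3 - r)^2) = -4/(r^2 - 1)^2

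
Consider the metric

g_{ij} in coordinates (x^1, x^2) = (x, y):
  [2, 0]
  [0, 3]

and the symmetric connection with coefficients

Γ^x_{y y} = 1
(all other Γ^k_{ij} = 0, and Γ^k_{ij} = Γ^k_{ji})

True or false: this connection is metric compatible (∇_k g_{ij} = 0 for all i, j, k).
Using ∇_k g_{ij} = ∂_k g_{ij} - Γ^m_{ki} g_{mj} - Γ^m_{kj} g_{im}:
∇_y g_{xy} = (0) - (0) - (2) = -2 ≠ 0
So the connection is not metric compatible (it is not the Levi-Civita connection).
False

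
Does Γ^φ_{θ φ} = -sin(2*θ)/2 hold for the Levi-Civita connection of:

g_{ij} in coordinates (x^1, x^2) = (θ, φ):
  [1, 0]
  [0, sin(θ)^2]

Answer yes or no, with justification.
Γ^φ_{θ φ} = (1/2) g^{φφ} (∂_θ g_{φφ} + ∂_φ g_{φθ} - ∂_φ g_{θφ}) = (1/2)(1/sin(θ)^2)((sin(2*θ)) + (0) - (0)) = 1/tan(θ)
This differs from the proposed value -sin(2*θ)/2.
No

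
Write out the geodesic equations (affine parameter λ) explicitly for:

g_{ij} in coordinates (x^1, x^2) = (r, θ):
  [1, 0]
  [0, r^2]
Geodesic equation: d^2x^k/dλ^2 + Γ^k_{ij} (dx^i/dλ)(dx^j/dλ) = 0.
Non-zero Christoffel symbols:
Γ^r_{θ θ} = -r
Γ^θ_{r θ} = 1/r
Substituting (the symmetric pair Γ^k_{ij}, Γ^k_{ji} combines into a factor 2):
d^2r/dλ^2 - r (dθ/dλ)^2 = 0
d^2θ/dλ^2 + (2/r) (dr/dλ)(dθ/dλ) = 0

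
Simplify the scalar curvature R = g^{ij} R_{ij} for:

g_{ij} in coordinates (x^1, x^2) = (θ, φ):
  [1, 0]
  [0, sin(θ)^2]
Non-zero Christoffel symbols (Γ^k_{ij} = Γ^k_{ji}):
Γ^θ_{φ φ} = -sin(2*θ)/2
Γ^φ_{θ φ} = 1/tan(θ)
Ricci tensor (R_{ij} = R^k_{ikj}): R_{θθ} = 1, R_{θφ} = 0, R_{φφ} = sin(θ)^2
Inverse metric: g^{θθ} = 1, g^{φφ} = 1/sin(θ)^2
R = g^{ij} R_{ij} = (1)(1) + (1/sin(θ)^2)(sin(θ)^2) = 2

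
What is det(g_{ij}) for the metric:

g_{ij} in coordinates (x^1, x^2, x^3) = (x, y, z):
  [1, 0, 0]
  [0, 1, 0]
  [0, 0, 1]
Diagonal metric: det(g) = g_{11}·g_{22}·g_{33}
= (1)·(1)·(1)
det(g) = 1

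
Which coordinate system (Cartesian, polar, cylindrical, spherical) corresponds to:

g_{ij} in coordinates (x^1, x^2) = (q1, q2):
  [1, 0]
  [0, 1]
All components are constant and the metric is the identity, i.e. orthonormal rectilinear coordinates.
Cartesian (2D) coordinates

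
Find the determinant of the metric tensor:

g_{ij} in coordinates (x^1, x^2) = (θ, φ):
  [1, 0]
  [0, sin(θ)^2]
For a 2×2 metric: det(g) = g_{11}·g_{22} - g_{12}·g_{21}
= (1)·(sin(θ)^2) - (0)·(0)
= sin(θ)^2 - 0
det(g) = sin(θ)^2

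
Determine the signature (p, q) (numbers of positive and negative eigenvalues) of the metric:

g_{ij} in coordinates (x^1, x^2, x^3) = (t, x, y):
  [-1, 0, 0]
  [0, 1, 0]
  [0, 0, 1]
The metric is diagonal, so its eigenvalues are the diagonal entries: -1, 1, 1 (at a generic point, where coordinate-dependent entries are positive).
2 positive, 1 negative.
(2, 1) - Lorentzian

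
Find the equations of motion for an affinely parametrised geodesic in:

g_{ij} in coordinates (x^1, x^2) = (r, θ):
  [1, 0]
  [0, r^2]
Geodesic equation: d^2x^k/dλ^2 + Γ^k_{ij} (dx^i/dλ)(dx^j/dλ) = 0.
Non-zero Christoffel symbols:
Γ^r_{θ θ} = -r
Γ^θ_{r θ} = 1/r
Substituting (the symmetric pair Γ^k_{ij}, Γ^k_{ji} combines into a factor 2):
d^2r/dλ^2 - r (dθ/dλ)^2 = 0
d^2θ/dλ^2 + (2/r) (dr/dλ)(dθ/dλ) = 0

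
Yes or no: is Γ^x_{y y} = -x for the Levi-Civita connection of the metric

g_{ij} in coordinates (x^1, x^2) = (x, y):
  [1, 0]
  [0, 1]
Γ^x_{y y} = (1/2) g^{xx} (∂_y g_{xy} + ∂_y g_{xy} - ∂_x g_{yy}) = (1/2)(1)((0) + (0) - (0)) = 0
This differs from the proposed value -x.
No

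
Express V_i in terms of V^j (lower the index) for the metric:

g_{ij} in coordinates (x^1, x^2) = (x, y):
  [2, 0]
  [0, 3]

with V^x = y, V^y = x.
V_i = g_{ij} V^j:
V_x = (2)(y) + (0)(x) = 2*y
V_y = (0)(y) + (3)(x) = 3*x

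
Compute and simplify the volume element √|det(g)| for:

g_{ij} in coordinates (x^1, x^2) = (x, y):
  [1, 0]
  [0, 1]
det(g) = 1
√|det(g)| = 1
Volume element: dV = 1 dx dy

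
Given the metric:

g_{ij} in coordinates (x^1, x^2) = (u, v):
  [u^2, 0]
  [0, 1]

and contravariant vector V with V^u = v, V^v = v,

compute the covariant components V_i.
V_i = g_{ij} V^j:
V_u = (u^2)(v) + (0)(v) = u^2*v
V_v = (0)(v) + (1)(v) = v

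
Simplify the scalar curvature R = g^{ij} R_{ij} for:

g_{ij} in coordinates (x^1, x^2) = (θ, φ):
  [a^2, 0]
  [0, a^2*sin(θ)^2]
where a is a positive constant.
Non-zero Christoffel symbols (Γ^k_{ij} = Γ^k_{ji}):
Γ^θ_{φ φ} = -sin(2*θ)/2
Γ^φ_{θ φ} = 1/tan(θ)
Ricci tensor (R_{ij} = R^k_{ikj}): R_{θθ} = 1, R_{θφ} = 0, R_{φφ} = sin(θ)^2
Inverse metric: g^{θθ} = 1/a^2, g^{φφ} = 1/(a^2*sin(θ)^2)
R = g^{ij} R_{ij} = (1/a^2)(1) + (1/(a^2*sin(θ)^2))(sin(θ)^2) = 2/a^2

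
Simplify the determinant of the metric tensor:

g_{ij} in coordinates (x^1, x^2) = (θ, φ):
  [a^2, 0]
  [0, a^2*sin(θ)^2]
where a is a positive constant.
For a 2×2 metric: det(g) = g_{11}·g_{22} - g_{12}·g_{21}
= (a^2)·(a^2*sin(θ)^2) - (0)·(0)
= a^4*sin(θ)^2 - 0
det(g) = a^4*sin(θ)^2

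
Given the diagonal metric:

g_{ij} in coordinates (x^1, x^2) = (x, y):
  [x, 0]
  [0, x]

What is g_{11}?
With x^1 = x, x^2 = y, g_{11} = g_{xx} is the row-1, column-1 entry of the matrix.
g_{11} = x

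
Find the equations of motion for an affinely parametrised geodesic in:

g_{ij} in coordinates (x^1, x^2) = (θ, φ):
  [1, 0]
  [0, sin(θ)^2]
Geodesic equation: d^2x^k/dλ^2 + Γ^k_{ij} (dx^i/dλ)(dx^j/dλ) = 0.
Non-zero Christoffel symbols:
Γ^θ_{φ φ} = -sin(2*θ)/2
Γ^φ_{θ φ} = 1/tan(θ)
Substituting (the symmetric pair Γ^k_{ij}, Γ^k_{ji} combines into a factor 2):
d^2θ/dλ^2 - (sin(2*θ)/2) (dφ/dλ)^2 = 0
d^2φ/dλ^2 + (2/tan(θ)) (dθ/dλ)(dφ/dλ) = 0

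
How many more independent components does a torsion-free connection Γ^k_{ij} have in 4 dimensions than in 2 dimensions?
Independent components in n dimensions: n × n(n+1)/2 = n^2(n+1)/2.
4D: 4 × 10 = 40
2D: 2 × 3 = 6
Difference = 40 - 6 = 34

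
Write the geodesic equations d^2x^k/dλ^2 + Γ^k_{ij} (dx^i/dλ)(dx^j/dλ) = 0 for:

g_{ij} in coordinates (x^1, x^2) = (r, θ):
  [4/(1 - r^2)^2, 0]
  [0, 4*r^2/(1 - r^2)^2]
Geodesic equation: d^2x^k/dλ^2 + Γ^k_{ij} (dx^i/dλ)(dx^j/dλ) = 0.
Non-zero Christoffel symbols:
Γ^r_{r r} = 2*r/(1 - r^2)
Γ^r_{θ θ} = (r^3 + r)/(r^2 - 1)
Γ^θ_{r θ} = (-r^2 - 1)/(r^3 - r)
Substituting (the symmetric pair Γ^k_{ij}, Γ^k_{ji} combines into a factor 2):
d^2r/dλ^2 + (2*r/(1 - r^2)) (dr/dλ)^2 + ((r^3 + r)/(r^2 - 1)) (dθ/dλ)^2 = 0
d^2θ/dλ^2 + ((-2*r^2 - 2)/(r^3 - r)) (dr/dλ)(dθ/dλ) = 0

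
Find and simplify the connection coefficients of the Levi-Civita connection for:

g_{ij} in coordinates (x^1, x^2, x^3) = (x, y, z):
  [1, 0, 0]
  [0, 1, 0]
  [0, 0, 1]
Using Γ^k_{ij} = (1/2) g^{km} (∂_i g_{mj} + ∂_j g_{mi} - ∂_m g_{ij}); the metric is diagonal, so only the m = k term contributes.
Every metric component is constant, so all ∂_m g_{ij} = 0 and every Christoffel symbol vanishes.
All Christoffel symbols are zero.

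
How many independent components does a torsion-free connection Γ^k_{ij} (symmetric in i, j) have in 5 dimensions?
Γ^k_{ij} has n choices for the upper index and n(n+1)/2 independent symmetric lower index pairs.
Total = 5 × 5×6/2 = 5 × 15 = 75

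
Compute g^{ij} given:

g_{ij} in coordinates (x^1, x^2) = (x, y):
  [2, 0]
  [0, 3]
The metric is diagonal, so g^{ij} is diagonal with entries 1/g_{ii}: diag(1/2, 1/3).
g^{ij}:
  [1/2, 0]
  [0, 1/3]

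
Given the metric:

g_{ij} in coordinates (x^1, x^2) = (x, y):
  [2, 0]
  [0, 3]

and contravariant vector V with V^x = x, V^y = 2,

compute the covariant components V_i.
V_i = g_{ij} V^j:
V_x = (2)(x) + (0)(2) = 2*x
V_y = (0)(x) + (3)(2) = 6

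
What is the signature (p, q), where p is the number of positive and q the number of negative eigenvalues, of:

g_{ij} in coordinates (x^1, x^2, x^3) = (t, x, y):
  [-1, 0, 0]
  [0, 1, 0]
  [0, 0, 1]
The metric is diagonal, so its eigenvalues are the diagonal entries: -1, 1, 1 (at a generic point, where coordinate-dependent entries are positive).
2 positive, 1 negative.
(2, 1) - Lorentzian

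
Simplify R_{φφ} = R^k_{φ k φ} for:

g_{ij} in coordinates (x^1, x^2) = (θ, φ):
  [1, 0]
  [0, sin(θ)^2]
Non-zero Christoffel symbols (Γ^k_{ij} = Γ^k_{ji}):
Γ^θ_{φ φ} = -sin(2*θ)/2
Γ^φ_{θ φ} = 1/tan(θ)
R^θ_{φ θ φ} = ∂_θ Γ^θ_{φ φ} - ∂_φ Γ^θ_{φ θ} + Γ^θ_{θ m} Γ^m_{φ φ} - Γ^θ_{φ m} Γ^m_{φ θ}
  = (-cos(2*θ)) - (0) + (0) - (-cos(θ)^2) = sin(θ)^2
R^φ_{φ φ φ} = 0 (a repeated index in an antisymmetric pair)
R_{φφ} = R^θ_{φ θ φ} + R^φ_{φ φ φ} = (sin(θ)^2) + (0) = sin(θ)^2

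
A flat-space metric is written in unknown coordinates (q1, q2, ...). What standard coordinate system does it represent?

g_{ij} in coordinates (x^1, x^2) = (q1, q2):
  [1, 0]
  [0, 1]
All components are constant and the metric is the identity, i.e. orthonormal rectilinear coordinates.
Cartesian (2D) coordinates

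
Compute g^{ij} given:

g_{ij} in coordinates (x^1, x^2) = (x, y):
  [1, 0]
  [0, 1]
The metric is diagonal, so g^{ij} is diagonal with entries 1/g_{ii}: diag(1, 1).
g^{ij}:
  [1, 0]
  [0, 1]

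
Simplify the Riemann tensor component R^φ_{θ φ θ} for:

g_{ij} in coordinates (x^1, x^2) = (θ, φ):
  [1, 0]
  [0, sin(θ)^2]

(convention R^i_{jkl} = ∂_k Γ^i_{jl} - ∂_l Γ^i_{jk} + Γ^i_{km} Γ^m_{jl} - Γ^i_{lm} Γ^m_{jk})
Non-zero Christoffel symbols (Γ^k_{ij} = Γ^k_{ji}):
Γ^θ_{φ φ} = -sin(2*θ)/2
Γ^φ_{θ φ} = 1/tan(θ)
R^φ_{θ φ θ} = ∂_φ Γ^φ_{θ θ} - ∂_θ Γ^φ_{θ φ} + Γ^φ_{φ m} Γ^m_{θ θ} - Γ^φ_{θ m} Γ^m_{θ φ}
  = (0) - (-1/sin(θ)^2) + (0) - (1/tan(θ)^2) = 1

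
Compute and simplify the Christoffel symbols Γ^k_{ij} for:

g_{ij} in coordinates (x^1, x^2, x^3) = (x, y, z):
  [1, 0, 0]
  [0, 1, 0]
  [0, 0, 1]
Using Γ^k_{ij} = (1/2) g^{km} (∂_i g_{mj} + ∂_j g_{mi} - ∂_m g_{ij}); the metric is diagonal, so only the m = k term contributes.
Every metric component is constant, so all ∂_m g_{ij} = 0 and every Christoffel symbol vanishes.
All Christoffel symbols are zero.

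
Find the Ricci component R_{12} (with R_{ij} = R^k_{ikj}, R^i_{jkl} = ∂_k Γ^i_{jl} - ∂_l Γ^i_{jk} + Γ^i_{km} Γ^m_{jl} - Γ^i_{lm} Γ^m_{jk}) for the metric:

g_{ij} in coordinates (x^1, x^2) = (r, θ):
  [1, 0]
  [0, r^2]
Non-zero Christoffel symbols (Γ^k_{ij} = Γ^k_{ji}):
Γ^r_{θ θ} = -r
Γ^θ_{r θ} = 1/r
R^r_{r r θ} = 0 (a repeated index in an antisymmetric pair)
R^θ_{r θ θ} = 0 (a repeated index in an antisymmetric pair)
R_{rθ} = R^r_{r r θ} + R^θ_{r θ θ} = (0) + (0) = 0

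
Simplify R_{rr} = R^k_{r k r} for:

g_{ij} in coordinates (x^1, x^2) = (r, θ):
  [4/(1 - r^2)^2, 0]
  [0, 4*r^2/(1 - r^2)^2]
Non-zero Christoffel symbols (Γ^k_{ij} = Γ^k_{ji}):
Γ^r_{r r} = 2*r/(1 - r^2)
Γ^r_{θ θ} = (r^3 + r)/(r^2 - 1)
Γ^θ_{r θ} = (-r^2 - 1)/(r^3 - r)
R^r_{r r r} = 0 (a repeated index in an antisymmetric pair)
R^θ_{r θ r} = ∂_θ Γ^θ_{r r} - ∂_r Γ^θ_{r θ} + Γ^θ_{θ m} Γ^m_{r r} - Γ^θ_{r m} Γ^m_{r θ}
  = (0) - ((r^4 + 4*r^2 - 1)/(r^3 - r)^2) + (2*(r^2 + 1)/(r^2 - 1)^2) - ((r^2 + 1)^2/(r^3 - r)^2) = -4/(r^2 - 1)^2
R_{rr} = R^r_{r r r} + R^θ_{r θ r} = (0) + (-4/(r^2 - 1)^2) = -4/(r^2 - 1)^2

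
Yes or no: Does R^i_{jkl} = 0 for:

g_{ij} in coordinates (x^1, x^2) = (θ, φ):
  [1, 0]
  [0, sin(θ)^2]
Non-zero Christoffel symbols:
Γ^θ_{φ φ} = -sin(2*θ)/2
Γ^φ_{θ φ} = 1/tan(θ)
Ricci tensor: R_{θθ} = 1, R_{θφ} = 0, R_{φφ} = sin(θ)^2
The Ricci tensor is non-zero, so the Riemann tensor is non-zero: not flat.
No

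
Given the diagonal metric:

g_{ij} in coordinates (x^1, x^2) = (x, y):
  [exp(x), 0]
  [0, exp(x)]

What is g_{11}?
With x^1 = x, x^2 = y, g_{11} = g_{xx} is the row-1, column-1 entry of the matrix.
g_{11} = exp(x)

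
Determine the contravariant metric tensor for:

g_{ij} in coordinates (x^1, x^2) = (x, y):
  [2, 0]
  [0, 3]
The metric is diagonal, so g^{ij} is diagonal with entries 1/g_{ii}: diag(1/2, 1/3).
g^{ij}:
  [1/2, 0]
  [0, 1/3]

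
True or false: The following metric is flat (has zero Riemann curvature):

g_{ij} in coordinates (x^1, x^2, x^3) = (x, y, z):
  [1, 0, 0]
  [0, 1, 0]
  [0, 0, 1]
All metric components are constant, so every Christoffel symbol vanishes and R^i_{jkl} = 0.
True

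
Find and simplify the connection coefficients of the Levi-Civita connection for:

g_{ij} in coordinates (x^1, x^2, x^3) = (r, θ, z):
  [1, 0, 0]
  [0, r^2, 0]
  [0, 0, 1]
Using Γ^k_{ij} = (1/2) g^{km} (∂_i g_{mj} + ∂_j g_{mi} - ∂_m g_{ij}); the metric is diagonal, so only the m = k term contributes.
Non-zero symbols (using the symmetry Γ^k_{ij} = Γ^k_{ji}):
Γ^r_{θ θ} = (1/2) g^{rr} (∂_θ g_{rθ} + ∂_θ g_{rθ} - ∂_r g_{θθ}) = (1/2)(1)((0) + (0) - (2*r)) = -r
Γ^θ_{r θ} = (1/2) g^{θθ} (∂_r g_{θθ} + ∂_θ g_{θr} - ∂_θ g_{rθ}) = (1/2)(1/r^2)((2*r) + (0) - (0)) = 1/r
All other Christoffel symbols are zero.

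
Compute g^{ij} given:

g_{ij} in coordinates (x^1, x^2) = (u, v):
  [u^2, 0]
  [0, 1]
The metric is diagonal, so g^{ij} is diagonal with entries 1/g_{ii}: diag(1/(u^2), 1).
g^{ij}:
  [1/u^2, 0]
  [0, 1]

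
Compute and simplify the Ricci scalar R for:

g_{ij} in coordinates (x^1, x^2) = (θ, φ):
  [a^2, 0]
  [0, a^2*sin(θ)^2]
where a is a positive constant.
Non-zero Christoffel symbols (Γ^k_{ij} = Γ^k_{ji}):
Γ^θ_{φ φ} = -sin(2*θ)/2
Γ^φ_{θ φ} = 1/tan(θ)
Ricci tensor (R_{ij} = R^k_{ikj}): R_{θθ} = 1, R_{θφ} = 0, R_{φφ} = sin(θ)^2
Inverse metric: g^{θθ} = 1/a^2, g^{φφ} = 1/(a^2*sin(θ)^2)
R = g^{ij} R_{ij} = (1/a^2)(1) + (1/(a^2*sin(θ)^2))(sin(θ)^2) = 2/a^2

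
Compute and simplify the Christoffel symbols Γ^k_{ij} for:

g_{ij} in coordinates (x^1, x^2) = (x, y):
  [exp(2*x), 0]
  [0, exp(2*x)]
Using Γ^k_{ij} = (1/2) g^{km} (∂_i g_{mj} + ∂_j g_{mi} - ∂_m g_{ij}); the metric is diagonal, so only the m = k term contributes.
Non-zero symbols (using the symmetry Γ^k_{ij} = Γ^k_{ji}):
Γ^x_{x x} = (1/2) g^{xx} (∂_x g_{xx} + ∂_x g_{xx} - ∂_x g_{xx}) = (1/2)(exp(-2*x))((2*exp(2*x)) + (2*exp(2*x)) - (2*exp(2*x))) = 1
Γ^x_{y y} = (1/2) g^{xx} (∂_y g_{xy} + ∂_y g_{xy} - ∂_x g_{yy}) = (1/2)(exp(-2*x))((0) + (0) - (2*exp(2*x))) = -1
Γ^y_{x y} = (1/2) g^{yy} (∂_x g_{yy} + ∂_y g_{yx} - ∂_y g_{xy}) = (1/2)(exp(-2*x))((2*exp(2*x)) + (0) - (0)) = 1
All other Christoffel symbols are zero.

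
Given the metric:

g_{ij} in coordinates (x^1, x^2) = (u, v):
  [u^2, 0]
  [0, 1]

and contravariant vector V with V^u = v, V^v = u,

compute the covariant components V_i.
V_i = g_{ij} V^j:
V_u = (u^2)(v) + (0)(u) = u^2*v
V_v = (0)(v) + (1)(u) = u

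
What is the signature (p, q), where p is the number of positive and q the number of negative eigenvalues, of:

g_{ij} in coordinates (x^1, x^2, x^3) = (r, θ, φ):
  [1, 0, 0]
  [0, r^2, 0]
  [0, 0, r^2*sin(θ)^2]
The metric is diagonal, so its eigenvalues are the diagonal entries: 1, r^2, r^2*sin(θ)^2 (at a generic point, where coordinate-dependent entries are positive).
3 positive, 0 negative.
(3, 0) - Riemannian (positive definite)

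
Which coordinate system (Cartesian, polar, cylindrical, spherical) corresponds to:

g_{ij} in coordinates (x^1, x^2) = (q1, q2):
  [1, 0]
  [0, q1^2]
The line element ds^2 = dq1^2 + q1^2 dq2^2 is dr^2 + r^2 dθ^2 with q1 = r, q2 = θ.
polar coordinates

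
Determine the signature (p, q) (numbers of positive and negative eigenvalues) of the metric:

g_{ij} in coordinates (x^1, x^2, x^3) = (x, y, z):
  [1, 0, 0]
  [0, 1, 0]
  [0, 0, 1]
The metric is diagonal, so its eigenvalues are the diagonal entries: 1, 1, 1 (at a generic point, where coordinate-dependent entries are positive).
3 positive, 0 negative.
(3, 0) - Riemannian (positive definite)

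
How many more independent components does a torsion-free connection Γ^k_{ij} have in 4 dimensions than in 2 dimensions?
Independent components in n dimensions: n × n(n+1)/2 = n^2(n+1)/2.
4D: 4 × 10 = 40
2D: 2 × 3 = 6
Difference = 40 - 6 = 34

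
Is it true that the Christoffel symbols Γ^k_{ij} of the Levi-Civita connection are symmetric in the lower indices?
The Levi-Civita connection is torsion-free, which is exactly Γ^k_{ij} = Γ^k_{ji}.
Yes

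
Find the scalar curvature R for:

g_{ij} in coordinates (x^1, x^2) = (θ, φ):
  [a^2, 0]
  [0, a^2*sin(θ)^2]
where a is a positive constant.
Non-zero Christoffel symbols (Γ^k_{ij} = Γ^k_{ji}):
Γ^θ_{φ φ} = -sin(2*θ)/2
Γ^φ_{θ φ} = 1/tan(θ)
Ricci tensor (R_{ij} = R^k_{ikj}): R_{θθ} = 1, R_{θφ} = 0, R_{φφ} = sin(θ)^2
Inverse metric: g^{θθ} = 1/a^2, g^{φφ} = 1/(a^2*sin(θ)^2)
R = g^{ij} R_{ij} = (1/a^2)(1) + (1/(a^2*sin(θ)^2))(sin(θ)^2) = 2/a^2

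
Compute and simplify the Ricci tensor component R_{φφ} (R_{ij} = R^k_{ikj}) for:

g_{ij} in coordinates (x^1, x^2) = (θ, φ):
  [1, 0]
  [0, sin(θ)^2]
Non-zero Christoffel symbols (Γ^k_{ij} = Γ^k_{ji}):
Γ^θ_{φ φ} = -sin(2*θ)/2
Γ^φ_{θ φ} = 1/tan(θ)
R^θ_{φ θ φ} = ∂_θ Γ^θ_{φ φ} - ∂_φ Γ^θ_{φ θ} + Γ^θ_{θ m} Γ^m_{φ φ} - Γ^θ_{φ m} Γ^m_{φ θ}
  = (-cos(2*θ)) - (0) + (0) - (-cos(θ)^2) = sin(θ)^2
R^φ_{φ φ φ} = 0 (a repeated index in an antisymmetric pair)
R_{φφ} = R^θ_{φ θ φ} + R^φ_{φ φ φ} = (sin(θ)^2) + (0) = sin(θ)^2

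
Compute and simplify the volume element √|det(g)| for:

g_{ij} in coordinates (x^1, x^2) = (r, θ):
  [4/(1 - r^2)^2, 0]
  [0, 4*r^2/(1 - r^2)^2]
det(g) = 16*r^2/(1 - r^2)^4
√|det(g)| = 4*r/(r^2 - 1)^2
Volume element: dV = 4*r/(r^2 - 1)^2 dr dθ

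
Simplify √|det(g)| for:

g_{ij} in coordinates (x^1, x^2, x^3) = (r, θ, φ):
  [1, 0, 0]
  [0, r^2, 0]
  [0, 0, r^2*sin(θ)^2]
det(g) = r^4*sin(θ)^2
√|det(g)| = r^2*sin(θ) (taking 0 < θ < π so that |sin(θ)| = sin(θ))
Volume element: dV = r^2*sin(θ) dr dθ dφ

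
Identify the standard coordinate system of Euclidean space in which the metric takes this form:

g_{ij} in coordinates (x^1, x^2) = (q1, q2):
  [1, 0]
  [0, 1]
All components are constant and the metric is the identity, i.e. orthonormal rectilinear coordinates.
Cartesian (2D) coordinates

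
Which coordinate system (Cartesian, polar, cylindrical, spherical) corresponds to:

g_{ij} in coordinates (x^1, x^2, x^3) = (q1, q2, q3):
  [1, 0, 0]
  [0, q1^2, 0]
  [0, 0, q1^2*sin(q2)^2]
The line element ds^2 = dq1^2 + q1^2 dq2^2 + q1^2 sin(q2)^2 dq3^2 is dr^2 + r^2 dθ^2 + r^2 sin(θ)^2 dφ^2 with q1 = r, q2 = θ, q3 = φ.
spherical coordinates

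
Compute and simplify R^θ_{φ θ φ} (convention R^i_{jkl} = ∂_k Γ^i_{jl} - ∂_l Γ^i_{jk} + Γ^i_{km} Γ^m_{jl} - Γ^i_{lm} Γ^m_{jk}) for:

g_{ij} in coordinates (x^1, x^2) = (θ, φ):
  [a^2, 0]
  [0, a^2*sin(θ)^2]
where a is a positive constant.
Non-zero Christoffel symbols (Γ^k_{ij} = Γ^k_{ji}):
Γ^θ_{φ φ} = -sin(2*θ)/2
Γ^φ_{θ φ} = 1/tan(θ)
R^θ_{φ θ φ} = ∂_θ Γ^θ_{φ φ} - ∂_φ Γ^θ_{φ θ} + Γ^θ_{θ m} Γ^m_{φ φ} - Γ^θ_{φ m} Γ^m_{φ θ}
  = (-cos(2*θ)) - (0) + (0) - (-cos(θ)^2) = sin(θ)^2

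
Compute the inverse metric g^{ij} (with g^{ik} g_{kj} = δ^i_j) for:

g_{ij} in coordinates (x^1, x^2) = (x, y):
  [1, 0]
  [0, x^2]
The metric is diagonal, so g^{ij} is diagonal with entries 1/g_{ii}: diag(1, 1/(x^2)).
g^{ij}:
  [1, 0]
  [0, 1/x^2]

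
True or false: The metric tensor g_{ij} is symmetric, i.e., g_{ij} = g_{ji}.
By definition the metric is a symmetric bilinear form, g_{ij} = g_{ji}.
True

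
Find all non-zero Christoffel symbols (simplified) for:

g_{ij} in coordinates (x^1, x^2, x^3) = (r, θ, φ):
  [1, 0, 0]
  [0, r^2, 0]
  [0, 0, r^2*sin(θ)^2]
Using Γ^k_{ij} = (1/2) g^{km} (∂_i g_{mj} + ∂_j g_{mi} - ∂_m g_{ij}); the metric is diagonal, so only the m = k term contributes.
Non-zero symbols (using the symmetry Γ^k_{ij} = Γ^k_{ji}):
Γ^r_{θ θ} = (1/2) g^{rr} (∂_θ g_{rθ} + ∂_θ g_{rθ} - ∂_r g_{θθ}) = (1/2)(1)((0) + (0) - (2*r)) = -r
Γ^r_{φ φ} = (1/2) g^{rr} (∂_φ g_{rφ} + ∂_φ g_{rφ} - ∂_r g_{φφ}) = (1/2)(1)((0) + (0) - (2*r*sin(θ)^2)) = -r*sin(θ)^2
Γ^θ_{r θ} = (1/2) g^{θθ} (∂_r g_{θθ} + ∂_θ g_{θr} - ∂_θ g_{rθ}) = (1/2)(1/r^2)((2*r) + (0) - (0)) = 1/r
Γ^θ_{φ φ} = (1/2) g^{θθ} (∂_φ g_{θφ} + ∂_φ g_{θφ} - ∂_θ g_{φφ}) = (1/2)(1/r^2)((0) + (0) - (r^2*sin(2*θ))) = -sin(2*θ)/2
Γ^φ_{r φ} = (1/2) g^{φφ} (∂_r g_{φφ} + ∂_φ g_{φr} - ∂_φ g_{rφ}) = (1/2)(1/(r^2*sin(θ)^2))((2*r*sin(θ)^2) + (0) - (0)) = 1/r
Γ^φ_{θ φ} = (1/2) g^{φφ} (∂_θ g_{φφ} + ∂_φ g_{φθ} - ∂_φ g_{θφ}) = (1/2)(1/(r^2*sin(θ)^2))((r^2*sin(2*θ)) + (0) - (0)) = 1/tan(θ)
All other Christoffel symbols are zero.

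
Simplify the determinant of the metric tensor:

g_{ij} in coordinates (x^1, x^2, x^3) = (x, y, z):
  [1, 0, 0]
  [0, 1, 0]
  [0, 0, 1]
Diagonal metric: det(g) = g_{11}·g_{22}·g_{33}
= (1)·(1)·(1)
det(g) = 1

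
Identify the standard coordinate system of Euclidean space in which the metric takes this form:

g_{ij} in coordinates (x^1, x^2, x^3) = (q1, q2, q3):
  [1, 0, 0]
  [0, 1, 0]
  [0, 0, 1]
All components are constant and the metric is the identity, i.e. orthonormal rectilinear coordinates.
Cartesian (3D) coordinates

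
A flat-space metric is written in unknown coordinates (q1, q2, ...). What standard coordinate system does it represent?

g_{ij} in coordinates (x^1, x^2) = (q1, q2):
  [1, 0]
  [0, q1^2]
The line element ds^2 = dq1^2 + q1^2 dq2^2 is dr^2 + r^2 dθ^2 with q1 = r, q2 = θ.
polar coordinates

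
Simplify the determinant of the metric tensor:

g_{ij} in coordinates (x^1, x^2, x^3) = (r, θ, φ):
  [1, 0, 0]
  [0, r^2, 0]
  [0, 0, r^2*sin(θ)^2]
Diagonal metric: det(g) = g_{11}·g_{22}·g_{33}
= (1)·(r^2)·(r^2*sin(θ)^2)
det(g) = r^4*sin(θ)^2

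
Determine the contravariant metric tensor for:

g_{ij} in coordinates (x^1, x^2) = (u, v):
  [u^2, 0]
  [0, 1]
The metric is diagonal, so g^{ij} is diagonal with entries 1/g_{ii}: diag(1/(u^2), 1).
g^{ij}:
  [1/u^2, 0]
  [0, 1]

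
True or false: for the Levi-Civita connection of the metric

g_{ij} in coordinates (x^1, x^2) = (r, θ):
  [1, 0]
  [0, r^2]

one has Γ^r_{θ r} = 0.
Γ^r_{θ r} = (1/2) g^{rr} (∂_θ g_{rr} + ∂_r g_{rθ} - ∂_r g_{θr}) = (1/2)(1)((0) + (0) - (0)) = 0
This equals the proposed value 0.
True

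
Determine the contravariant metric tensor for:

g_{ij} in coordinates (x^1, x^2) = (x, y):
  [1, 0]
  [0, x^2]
The metric is diagonal, so g^{ij} is diagonal with entries 1/g_{ii}: diag(1, 1/(x^2)).
g^{ij}:
  [1, 0]
  [0, 1/x^2]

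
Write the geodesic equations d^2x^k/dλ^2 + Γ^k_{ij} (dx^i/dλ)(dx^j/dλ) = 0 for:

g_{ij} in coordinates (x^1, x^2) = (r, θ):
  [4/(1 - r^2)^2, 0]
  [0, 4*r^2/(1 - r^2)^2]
Geodesic equation: d^2x^k/dλ^2 + Γ^k_{ij} (dx^i/dλ)(dx^j/dλ) = 0.
Non-zero Christoffel symbols:
Γ^r_{r r} = 2*r/(1 - r^2)
Γ^r_{θ θ} = (r^3 + r)/(r^2 - 1)
Γ^θ_{r θ} = (-r^2 - 1)/(r^3 - r)
Substituting (the symmetric pair Γ^k_{ij}, Γ^k_{ji} combines into a factor 2):
d^2r/dλ^2 + (2*r/(1 - r^2)) (dr/dλ)^2 + ((r^3 + r)/(r^2 - 1)) (dθ/dλ)^2 = 0
d^2θ/dλ^2 + ((-2*r^2 - 2)/(r^3 - r)) (dr/dλ)(dθ/dλ) = 0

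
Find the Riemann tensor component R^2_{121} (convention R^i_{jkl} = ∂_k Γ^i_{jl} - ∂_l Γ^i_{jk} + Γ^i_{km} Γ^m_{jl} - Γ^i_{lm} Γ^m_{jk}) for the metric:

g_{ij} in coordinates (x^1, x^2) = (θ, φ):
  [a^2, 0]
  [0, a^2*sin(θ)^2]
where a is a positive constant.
Non-zero Christoffel symbols (Γ^k_{ij} = Γ^k_{ji}):
Γ^θ_{φ φ} = -sin(2*θ)/2
Γ^φ_{θ φ} = 1/tan(θ)
R^φ_{θ φ θ} = ∂_φ Γ^φ_{θ θ} - ∂_θ Γ^φ_{θ φ} + Γ^φ_{φ m} Γ^m_{θ θ} - Γ^φ_{θ m} Γ^m_{θ φ}
  = (0) - (-1/sin(θ)^2) + (0) - (1/tan(θ)^2) = 1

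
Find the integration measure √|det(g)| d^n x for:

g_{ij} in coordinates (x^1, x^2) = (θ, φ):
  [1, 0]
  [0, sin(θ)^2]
det(g) = sin(θ)^2
√|det(g)| = sin(θ) (taking 0 < θ < π so that |sin(θ)| = sin(θ))
Volume element: dV = sin(θ) dθ dφ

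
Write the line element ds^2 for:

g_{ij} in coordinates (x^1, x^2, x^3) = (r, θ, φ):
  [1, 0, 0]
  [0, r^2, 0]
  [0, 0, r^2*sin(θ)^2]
ds^2 = g_{ij} dx^i dx^j; only the non-zero components contribute.
ds^2 = dr^2 + r^2 dθ^2 + r^2*sin(θ)^2 dφ^2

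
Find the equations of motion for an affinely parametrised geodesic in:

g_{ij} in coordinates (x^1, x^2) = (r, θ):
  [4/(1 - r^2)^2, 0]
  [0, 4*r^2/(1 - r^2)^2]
Geodesic equation: d^2x^k/dλ^2 + Γ^k_{ij} (dx^i/dλ)(dx^j/dλ) = 0.
Non-zero Christoffel symbols:
Γ^r_{r r} = 2*r/(1 - r^2)
Γ^r_{θ θ} = (r^3 + r)/(r^2 - 1)
Γ^θ_{r θ} = (-r^2 - 1)/(r^3 - r)
Substituting (the symmetric pair Γ^k_{ij}, Γ^k_{ji} combines into a factor 2):
d^2r/dλ^2 + (2*r/(1 - r^2)) (dr/dλ)^2 + ((r^3 + r)/(r^2 - 1)) (dθ/dλ)^2 = 0
d^2θ/dλ^2 + ((-2*r^2 - 2)/(r^3 - r)) (dr/dλ)(dθ/dλ) = 0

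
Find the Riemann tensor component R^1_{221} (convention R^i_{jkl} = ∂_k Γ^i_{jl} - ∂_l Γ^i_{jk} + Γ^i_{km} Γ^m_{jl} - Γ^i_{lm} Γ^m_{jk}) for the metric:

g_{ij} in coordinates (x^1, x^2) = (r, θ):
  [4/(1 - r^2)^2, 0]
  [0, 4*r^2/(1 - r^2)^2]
Non-zero Christoffel symbols (Γ^k_{ij} = Γ^k_{ji}):
Γ^r_{r r} = 2*r/(1 - r^2)
Γ^r_{θ θ} = (r^3 + r)/(r^2 - 1)
Γ^θ_{r θ} = (-r^2 - 1)/(r^3 - r)
R^r_{θ θ r} = ∂_θ Γ^r_{θ r} - ∂_r Γ^r_{θ θ} + Γ^r_{θ m} Γ^m_{θ r} - Γ^r_{r m} Γ^m_{θ θ}
  = (0) - ((r^4 - 4*r^2 - 1)/(r^2 - 1)^2) + (-(r^2 + 1)^2/(r^2 - 1)^2) - (-2*r^2*(r^2 + 1)/(r^2 - 1)^2) = 4*r^2/(r^2 - 1)^2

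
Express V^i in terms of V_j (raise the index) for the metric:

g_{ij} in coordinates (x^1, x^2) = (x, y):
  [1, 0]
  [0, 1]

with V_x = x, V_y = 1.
Inverse metric (diagonal): g^{xx} = 1, g^{yy} = 1
V^i = g^{ij} V_j:
V^x = (1)(x) + (0)(1) = x
V^y = (0)(x) + (1)(1) = 1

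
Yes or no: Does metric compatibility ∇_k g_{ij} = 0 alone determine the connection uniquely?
One also needs vanishing torsion; metric compatibility plus torsion-freeness singles out the Levi-Civita connection.
No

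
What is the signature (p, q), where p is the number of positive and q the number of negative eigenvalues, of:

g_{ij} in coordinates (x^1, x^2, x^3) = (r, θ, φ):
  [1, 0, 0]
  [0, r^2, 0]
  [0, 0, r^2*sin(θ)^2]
The metric is diagonal, so its eigenvalues are the diagonal entries: 1, r^2, r^2*sin(θ)^2 (at a generic point, where coordinate-dependent entries are positive).
3 positive, 0 negative.
(3, 0) - Riemannian (positive definite)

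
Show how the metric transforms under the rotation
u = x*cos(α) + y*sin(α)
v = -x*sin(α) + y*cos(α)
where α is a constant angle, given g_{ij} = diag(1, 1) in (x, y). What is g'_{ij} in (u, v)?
Invert the transformation: x = u*cos(α) - v*sin(α), y = u*sin(α) + v*cos(α)
g'_{ij} = (∂x^k/∂x'^i)(∂x^l/∂x'^j) g_{kl}; with g_{kl} = δ_{kl} this is Σ_k (∂x^k/∂x'^i)(∂x^k/∂x'^j).
Jacobian: ∂x/∂u = cos(α), ∂x/∂v = -sin(α), ∂y/∂u = sin(α), ∂y/∂v = cos(α)
g'_{uu} = (cos(α))(cos(α)) + (sin(α))(sin(α)) = 1
g'_{uv} = (cos(α))(-sin(α)) + (sin(α))(cos(α)) = 0
g'_{vv} = (-sin(α))(-sin(α)) + (cos(α))(cos(α)) = 1
g'_{ij} = diag(1, 1)
The Euclidean metric is invariant under rotations.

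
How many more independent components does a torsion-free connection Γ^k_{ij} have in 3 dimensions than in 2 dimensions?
Independent components in n dimensions: n × n(n+1)/2 = n^2(n+1)/2.
3D: 3 × 6 = 18
2D: 2 × 3 = 6
Difference = 18 - 6 = 12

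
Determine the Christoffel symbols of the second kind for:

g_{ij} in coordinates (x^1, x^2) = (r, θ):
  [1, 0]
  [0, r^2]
Using Γ^k_{ij} = (1/2) g^{km} (∂_i g_{mj} + ∂_j g_{mi} - ∂_m g_{ij}); the metric is diagonal, so only the m = k term contributes.
Non-zero symbols (using the symmetry Γ^k_{ij} = Γ^k_{ji}):
Γ^r_{θ θ} = (1/2) g^{rr} (∂_θ g_{rθ} + ∂_θ g_{rθ} - ∂_r g_{θθ}) = (1/2)(1)((0) + (0) - (2*r)) = -r
Γ^θ_{r θ} = (1/2) g^{θθ} (∂_r g_{θθ} + ∂_θ g_{θr} - ∂_θ g_{rθ}) = (1/2)(1/r^2)((2*r) + (0) - (0)) = 1/r
All other Christoffel symbols are zero.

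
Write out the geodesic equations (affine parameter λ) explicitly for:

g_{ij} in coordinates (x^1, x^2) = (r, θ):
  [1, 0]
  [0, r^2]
Geodesic equation: d^2x^k/dλ^2 + Γ^k_{ij} (dx^i/dλ)(dx^j/dλ) = 0.
Non-zero Christoffel symbols:
Γ^r_{θ θ} = -r
Γ^θ_{r θ} = 1/r
Substituting (the symmetric pair Γ^k_{ij}, Γ^k_{ji} combines into a factor 2):
d^2r/dλ^2 - r (dθ/dλ)^2 = 0
d^2θ/dλ^2 + (2/r) (dr/dλ)(dθ/dλ) = 0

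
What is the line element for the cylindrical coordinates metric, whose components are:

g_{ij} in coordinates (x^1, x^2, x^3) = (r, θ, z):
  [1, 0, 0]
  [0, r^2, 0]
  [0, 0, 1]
ds^2 = g_{ij} dx^i dx^j; only the non-zero components contribute.
ds^2 = dr^2 + r^2 dθ^2 + dz^2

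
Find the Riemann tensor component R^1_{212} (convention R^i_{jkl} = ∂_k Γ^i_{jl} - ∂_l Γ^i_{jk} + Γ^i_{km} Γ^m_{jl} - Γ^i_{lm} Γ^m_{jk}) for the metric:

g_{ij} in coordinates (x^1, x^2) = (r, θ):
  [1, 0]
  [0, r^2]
Non-zero Christoffel symbols (Γ^k_{ij} = Γ^k_{ji}):
Γ^r_{θ θ} = -r
Γ^θ_{r θ} = 1/r
R^r_{θ r θ} = ∂_r Γ^r_{θ θ} - ∂_θ Γ^r_{θ r} + Γ^r_{r m} Γ^m_{θ θ} - Γ^r_{θ m} Γ^m_{θ r}
  = (-1) - (0) + (0) - (-1) = 0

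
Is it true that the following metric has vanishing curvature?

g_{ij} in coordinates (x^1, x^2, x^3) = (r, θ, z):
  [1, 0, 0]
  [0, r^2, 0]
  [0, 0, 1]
Non-zero Christoffel symbols:
Γ^r_{θ θ} = -r
Γ^θ_{r θ} = 1/r
Ricci tensor: R_{rr} = 0, R_{rθ} = 0, R_{rz} = 0, R_{θθ} = 0, R_{θz} = 0, R_{zz} = 0
All R_{ij} vanish; in 3 dimensions the Riemann tensor is fully determined by the Ricci tensor, so R^i_{jkl} = 0: the metric is flat (curvilinear coordinates on flat space).
Yes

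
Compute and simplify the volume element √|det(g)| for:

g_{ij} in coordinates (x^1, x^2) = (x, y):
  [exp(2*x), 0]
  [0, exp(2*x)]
det(g) = exp(4*x)
√|det(g)| = exp(2*x)
Volume element: dV = exp(2*x) dx dy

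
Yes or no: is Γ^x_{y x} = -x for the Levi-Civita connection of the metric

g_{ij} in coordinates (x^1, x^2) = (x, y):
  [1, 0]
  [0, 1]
Γ^x_{y x} = (1/2) g^{xx} (∂_y g_{xx} + ∂_x g_{xy} - ∂_x g_{yx}) = (1/2)(1)((0) + (0) - (0)) = 0
This differs from the proposed value -x.
No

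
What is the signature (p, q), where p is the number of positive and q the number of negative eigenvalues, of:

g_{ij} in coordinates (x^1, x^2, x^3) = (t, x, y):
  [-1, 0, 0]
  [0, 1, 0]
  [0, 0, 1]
The metric is diagonal, so its eigenvalues are the diagonal entries: -1, 1, 1 (at a generic point, where coordinate-dependent entries are positive).
2 positive, 1 negative.
(2, 1) - Lorentzian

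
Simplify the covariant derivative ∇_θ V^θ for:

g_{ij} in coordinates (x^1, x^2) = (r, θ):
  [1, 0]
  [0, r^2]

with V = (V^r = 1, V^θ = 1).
Non-zero Christoffel symbols:
Γ^r_{θ θ} = -r
Γ^θ_{r θ} = 1/r
∇_θ V^θ = ∂_θ V^θ + Γ^θ_{θ j} V^j
  = (0) + (1/r)(1) + (0)(1)
  = 1/r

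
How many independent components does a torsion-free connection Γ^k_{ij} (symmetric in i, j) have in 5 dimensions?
Γ^k_{ij} has n choices for the upper index and n(n+1)/2 independent symmetric lower index pairs.
Total = 5 × 5×6/2 = 5 × 15 = 75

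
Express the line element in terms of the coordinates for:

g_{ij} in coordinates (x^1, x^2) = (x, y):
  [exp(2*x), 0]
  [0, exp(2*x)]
ds^2 = g_{ij} dx^i dx^j; only the non-zero components contribute.
ds^2 = exp(2*x) dx^2 + exp(2*x) dy^2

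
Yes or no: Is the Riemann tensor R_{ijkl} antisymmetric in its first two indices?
R_{ijkl} = -R_{jikl} (follows from metric compatibility).
Yes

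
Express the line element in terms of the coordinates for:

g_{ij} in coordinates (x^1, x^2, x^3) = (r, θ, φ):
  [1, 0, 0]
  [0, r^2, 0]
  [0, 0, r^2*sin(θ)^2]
ds^2 = g_{ij} dx^i dx^j; only the non-zero components contribute.
ds^2 = dr^2 + r^2 dθ^2 + r^2*sin(θ)^2 dφ^2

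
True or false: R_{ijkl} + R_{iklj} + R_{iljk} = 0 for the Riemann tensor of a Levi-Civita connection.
This is the first (algebraic) Bianchi identity.
True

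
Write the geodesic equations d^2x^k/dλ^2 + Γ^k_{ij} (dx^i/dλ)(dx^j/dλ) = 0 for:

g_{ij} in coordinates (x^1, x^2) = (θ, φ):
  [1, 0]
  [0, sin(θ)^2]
Geodesic equation: d^2x^k/dλ^2 + Γ^k_{ij} (dx^i/dλ)(dx^j/dλ) = 0.
Non-zero Christoffel symbols:
Γ^θ_{φ φ} = -sin(2*θ)/2
Γ^φ_{θ φ} = 1/tan(θ)
Substituting (the symmetric pair Γ^k_{ij}, Γ^k_{ji} combines into a factor 2):
d^2θ/dλ^2 - (sin(2*θ)/2) (dφ/dλ)^2 = 0
d^2φ/dλ^2 + (2/tan(θ)) (dθ/dλ)(dφ/dλ) = 0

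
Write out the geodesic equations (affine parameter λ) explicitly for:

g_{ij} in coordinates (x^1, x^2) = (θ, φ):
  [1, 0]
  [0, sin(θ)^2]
Geodesic equation: d^2x^k/dλ^2 + Γ^k_{ij} (dx^i/dλ)(dx^j/dλ) = 0.
Non-zero Christoffel symbols:
Γ^θ_{φ φ} = -sin(2*θ)/2
Γ^φ_{θ φ} = 1/tan(θ)
Substituting (the symmetric pair Γ^k_{ij}, Γ^k_{ji} combines into a factor 2):
d^2θ/dλ^2 - (sin(2*θ)/2) (dφ/dλ)^2 = 0
d^2φ/dλ^2 + (2/tan(θ)) (dθ/dλ)(dφ/dλ) = 0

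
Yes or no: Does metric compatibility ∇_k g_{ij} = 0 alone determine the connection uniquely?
One also needs vanishing torsion; metric compatibility plus torsion-freeness singles out the Levi-Civita connection.
No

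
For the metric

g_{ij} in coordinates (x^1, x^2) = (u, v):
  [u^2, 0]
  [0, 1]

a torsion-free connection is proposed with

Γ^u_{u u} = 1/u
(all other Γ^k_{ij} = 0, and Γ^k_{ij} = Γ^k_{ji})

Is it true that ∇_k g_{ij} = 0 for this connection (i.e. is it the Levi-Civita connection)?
Using ∇_k g_{ij} = ∂_k g_{ij} - Γ^m_{ki} g_{mj} - Γ^m_{kj} g_{im}:
e.g. ∇_u g_{uu} = (2*u) - (u) - (u) = 0
Every component ∇_k g_{ij} vanishes: the connection is metric compatible.
Yes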